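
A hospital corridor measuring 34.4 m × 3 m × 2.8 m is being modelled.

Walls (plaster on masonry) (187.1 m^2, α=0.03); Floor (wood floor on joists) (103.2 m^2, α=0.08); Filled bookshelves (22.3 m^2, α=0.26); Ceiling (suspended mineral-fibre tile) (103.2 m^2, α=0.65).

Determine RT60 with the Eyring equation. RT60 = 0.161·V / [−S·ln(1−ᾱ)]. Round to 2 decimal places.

Total surface area S = 187.1 + 103.2 + 22.3 + 103.2 = 415.8 m^2.
Absorption A = 187.1·0.03 + 103.2·0.08 + 22.3·0.26 + 103.2·0.65 = 86.747 sabins.
ᾱ = 86.747 / 415.8 = 0.2086.
Eyring denominator: −S ln(1−ᾱ) = 97.277.
V = 34.4 × 3 × 2.8 = 288.96 m³.
T = 0.161·V/[−S·ln(1−ᾱ)] = 0.161·288.96/97.277 = 0.48 s.

0.48 s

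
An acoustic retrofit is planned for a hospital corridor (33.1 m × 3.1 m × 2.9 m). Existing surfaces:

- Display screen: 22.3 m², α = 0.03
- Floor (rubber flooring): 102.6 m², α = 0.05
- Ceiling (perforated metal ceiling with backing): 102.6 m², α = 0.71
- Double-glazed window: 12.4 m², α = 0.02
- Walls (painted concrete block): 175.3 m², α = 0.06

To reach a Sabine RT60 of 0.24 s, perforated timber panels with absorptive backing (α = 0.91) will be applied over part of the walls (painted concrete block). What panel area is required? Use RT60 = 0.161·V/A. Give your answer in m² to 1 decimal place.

129.7

Equivalent absorption area: A₁ = 22.3·0.03 + 102.6·0.05 + 102.6·0.71 + 12.4·0.02 + 175.3·0.06 = 89.411 m².
Required A₂ = 0.161·297.569/0.24 = 199.619 sabins.
Absorption to add: 199.619 − 89.411 = 110.208 sabins.
Net gain per m²: Δα = 0.91 − 0.06 = 0.85.
Area = ΔA/Δα = 110.208/0.85 = 129.7 m².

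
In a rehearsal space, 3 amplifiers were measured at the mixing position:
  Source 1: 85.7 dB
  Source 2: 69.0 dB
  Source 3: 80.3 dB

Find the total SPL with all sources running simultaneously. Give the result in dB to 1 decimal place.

86.9 dB

Σ 10^(Lᵢ/10) = 4.866e+08.
Combined level = 10 log₁₀(4.866e+08) = 86.9 dB.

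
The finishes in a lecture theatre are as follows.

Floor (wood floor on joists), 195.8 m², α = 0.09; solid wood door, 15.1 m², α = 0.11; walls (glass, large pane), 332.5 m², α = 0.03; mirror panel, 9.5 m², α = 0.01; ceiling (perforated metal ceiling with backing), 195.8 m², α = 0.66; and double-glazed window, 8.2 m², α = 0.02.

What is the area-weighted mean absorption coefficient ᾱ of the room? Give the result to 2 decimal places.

S = Σ Sᵢ = 195.8 + 15.1 + 332.5 + 9.5 + 195.8 + 8.2 = 756.9 m².
Weighted sum Σ Sα = 158.745.
ᾱ = A/S = 0.21.

0.21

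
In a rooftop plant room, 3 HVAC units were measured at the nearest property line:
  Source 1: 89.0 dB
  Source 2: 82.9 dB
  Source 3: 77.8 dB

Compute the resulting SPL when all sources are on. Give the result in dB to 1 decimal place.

90.2 dB

Converting to relative power and adding: 10^(89.0/10) + 10^(82.9/10) + 10^(77.8/10) = 1.05e+09.
Back to dB: 10·log₁₀ Σ = 90.2 dB.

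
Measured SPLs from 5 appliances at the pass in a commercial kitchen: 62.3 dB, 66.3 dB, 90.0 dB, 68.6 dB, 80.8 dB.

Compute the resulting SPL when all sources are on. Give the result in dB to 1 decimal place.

90.5 dB

Σ 10^(Lᵢ/10) = 1.133e+09.
Combined level = 10 log₁₀(1.133e+09) = 90.5 dB.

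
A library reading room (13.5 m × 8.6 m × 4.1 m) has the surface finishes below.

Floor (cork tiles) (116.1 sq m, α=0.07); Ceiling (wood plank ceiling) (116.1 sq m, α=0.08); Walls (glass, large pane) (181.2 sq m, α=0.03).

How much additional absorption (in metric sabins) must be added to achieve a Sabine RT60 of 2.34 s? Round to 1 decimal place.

9.9 sabins

Summing Sᵢαᵢ: 8.127 + 9.288 + 5.436 → A₁ = 22.851 sabins.
V = 476.01 m³. Required absorption A₂ = 0.161 × 476.01 / 2.34 = 32.751 sabins.
Shortfall: 32.751 − 22.851 = 9.9 sabins.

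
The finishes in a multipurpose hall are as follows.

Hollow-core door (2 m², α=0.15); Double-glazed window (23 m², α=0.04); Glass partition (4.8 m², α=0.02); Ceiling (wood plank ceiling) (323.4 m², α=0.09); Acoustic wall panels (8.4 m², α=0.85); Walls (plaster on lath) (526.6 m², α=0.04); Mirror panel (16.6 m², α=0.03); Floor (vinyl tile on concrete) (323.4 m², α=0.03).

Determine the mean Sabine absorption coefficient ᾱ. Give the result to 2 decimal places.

0.06

S = Σ Sᵢ = 2 + 23 + 4.8 + 323.4 + 8.4 + 526.6 + 16.6 + 323.4 = 1228.2 m².
Weighted sum Σ Sα = 68.826.
ᾱ = 68.826 / 1228.2 = 0.06.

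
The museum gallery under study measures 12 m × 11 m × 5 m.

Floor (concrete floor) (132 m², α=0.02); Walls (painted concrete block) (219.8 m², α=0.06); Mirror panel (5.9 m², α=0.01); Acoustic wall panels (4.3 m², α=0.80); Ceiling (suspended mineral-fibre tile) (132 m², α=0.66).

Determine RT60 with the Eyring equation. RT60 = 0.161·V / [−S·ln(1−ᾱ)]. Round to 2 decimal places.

S = Σ Sᵢ = 494.0 m².
Absorption A = 132×0.02 + 219.8×0.06 + 5.9×0.01 + 4.3×0.80 + 132×0.66 = 106.447 sabins.
Mean coefficient ᾱ = A/S = 0.2155.
Eyring denominator: −S ln(1−ᾱ) = 119.898.
V = 12 × 11 × 5 = 660 m³.
T = 0.161·V/[−S·ln(1−ᾱ)] = 0.161·660/119.898 = 0.89 s.

0.89 s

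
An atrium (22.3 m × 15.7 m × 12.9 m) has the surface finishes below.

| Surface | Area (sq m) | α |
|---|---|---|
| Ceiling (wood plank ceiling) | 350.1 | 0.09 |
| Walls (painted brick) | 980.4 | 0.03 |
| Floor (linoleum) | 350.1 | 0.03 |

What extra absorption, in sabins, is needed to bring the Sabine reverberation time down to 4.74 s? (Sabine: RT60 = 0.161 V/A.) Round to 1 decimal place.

82.0 sabins

Summing Sᵢαᵢ: 31.509 + 29.412 + 10.503 → A₁ = 71.424 sabins.
V = 4516.419 m³. Required absorption A₂ = 0.161 × 4516.419 / 4.74 = 153.406 sabins.
Shortfall: 153.406 − 71.424 = 82.0 sabins.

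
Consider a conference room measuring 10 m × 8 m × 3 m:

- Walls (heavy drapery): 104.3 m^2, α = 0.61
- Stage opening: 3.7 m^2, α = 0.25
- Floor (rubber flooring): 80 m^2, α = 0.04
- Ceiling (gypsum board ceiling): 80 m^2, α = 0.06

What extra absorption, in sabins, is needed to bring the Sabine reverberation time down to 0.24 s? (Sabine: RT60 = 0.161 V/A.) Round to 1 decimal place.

Equivalent absorption area: A₁ = 104.3×0.61 + 3.7×0.25 + 80×0.04 + 80×0.06 = 72.548 m^2.
V = 240 m³. Required absorption A₂ = 0.161 × 240 / 0.24 = 161.000 sabins.
Additional absorption ΔA = 161.000 − 72.548 = 88.5 sabins.

88.5 sabins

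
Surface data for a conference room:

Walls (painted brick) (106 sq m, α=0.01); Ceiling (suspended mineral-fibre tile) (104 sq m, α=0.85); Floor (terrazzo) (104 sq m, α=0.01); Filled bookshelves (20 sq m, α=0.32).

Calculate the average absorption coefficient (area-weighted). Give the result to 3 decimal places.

0.290

S = Σ Sᵢ = 106 + 104 + 104 + 20 = 334.0 sq m.
Σ(Sᵢαᵢ) = 106*0.01 + 104*0.85 + 104*0.01 + 20*0.32 = 96.900.
ᾱ = 96.900 / 334.0 = 0.290.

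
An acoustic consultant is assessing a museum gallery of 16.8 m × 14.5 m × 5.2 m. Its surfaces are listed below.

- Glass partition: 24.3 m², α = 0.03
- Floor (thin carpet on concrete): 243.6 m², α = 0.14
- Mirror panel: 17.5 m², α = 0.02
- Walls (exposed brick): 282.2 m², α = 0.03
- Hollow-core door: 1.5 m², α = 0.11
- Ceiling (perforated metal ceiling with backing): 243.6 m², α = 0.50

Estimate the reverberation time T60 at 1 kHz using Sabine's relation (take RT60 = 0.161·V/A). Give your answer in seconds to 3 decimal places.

1.231 sec

Total absorption A = 24.3×0.03 + 243.6×0.14 + 17.5×0.02 + 282.2×0.03 + 1.5×0.11 + 243.6×0.50
  = 0.729 + 34.104 + 0.350 + 8.466 + 0.165 + 121.800 = 165.614 m² sabins.
V = 16.8·14.5·5.2 = 1266.72 m³.
RT60 = 0.161 · V / A = 0.161 × 1266.72 / 165.614 = 1.231 s.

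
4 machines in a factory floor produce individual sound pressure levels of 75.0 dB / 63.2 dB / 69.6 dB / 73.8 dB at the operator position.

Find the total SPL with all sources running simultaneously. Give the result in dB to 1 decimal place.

78.2 dB

Converting to relative power and adding: 10^(75.0/10) + 10^(63.2/10) + 10^(69.6/10) + 10^(73.8/10) = 6.682e+07.
Combined level = 10 log₁₀(6.682e+07) = 78.2 dB.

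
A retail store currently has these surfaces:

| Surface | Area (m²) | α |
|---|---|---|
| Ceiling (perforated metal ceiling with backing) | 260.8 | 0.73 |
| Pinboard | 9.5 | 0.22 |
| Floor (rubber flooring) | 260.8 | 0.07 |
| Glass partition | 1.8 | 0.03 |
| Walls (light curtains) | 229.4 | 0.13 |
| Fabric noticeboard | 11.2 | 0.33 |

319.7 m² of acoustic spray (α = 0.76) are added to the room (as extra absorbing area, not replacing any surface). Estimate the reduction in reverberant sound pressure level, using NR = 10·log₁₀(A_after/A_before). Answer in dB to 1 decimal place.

Equivalent absorption area: A_before = 260.8*0.73 + 9.5*0.22 + 260.8*0.07 + 1.8*0.03 + 229.4*0.13 + 11.2*0.33 = 244.302 m².
Added absorption = 319.7 × 0.76 = 242.972 sabins.
New total A_after = 487.274 sabins.
Reduction = 10 log₁₀(A_after/A_before) = 10 log₁₀(1.9946) = 3.0 dB.

3.0 dB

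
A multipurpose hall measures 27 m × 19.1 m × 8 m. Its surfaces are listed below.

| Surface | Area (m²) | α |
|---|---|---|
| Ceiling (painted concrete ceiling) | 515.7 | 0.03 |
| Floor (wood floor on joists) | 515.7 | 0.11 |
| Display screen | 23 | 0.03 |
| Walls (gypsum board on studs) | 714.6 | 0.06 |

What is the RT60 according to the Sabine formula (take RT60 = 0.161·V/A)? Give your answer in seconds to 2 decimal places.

Total absorption A = 515.7·0.03 + 515.7·0.11 + 23·0.03 + 714.6·0.06
  = 15.471 + 56.727 + 0.690 + 42.876 = 115.764 m² sabins.
Volume V = 27 × 19.1 × 8 = 4125.6 m³.
RT60 = 0.161 · V / A = 0.161 × 4125.6 / 115.764 = 5.74 s.

5.74 sec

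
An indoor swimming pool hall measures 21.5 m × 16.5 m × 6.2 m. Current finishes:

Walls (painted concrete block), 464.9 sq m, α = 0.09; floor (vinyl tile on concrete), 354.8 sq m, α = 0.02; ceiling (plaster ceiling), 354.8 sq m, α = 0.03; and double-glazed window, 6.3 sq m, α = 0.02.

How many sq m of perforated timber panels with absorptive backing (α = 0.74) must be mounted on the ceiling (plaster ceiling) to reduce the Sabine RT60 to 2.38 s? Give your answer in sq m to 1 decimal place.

125.5

Equivalent absorption area: A₁ = 464.9·0.09 + 354.8·0.02 + 354.8·0.03 + 6.3·0.02 = 59.707 sq m.
V = 2199.45 m³. Target absorption A₂ = 0.161 × 2199.45 / 2.38 = 148.786 sabins.
Absorption to add: 148.786 − 59.707 = 89.079 sabins.
Net gain per sq m: Δα = 0.74 − 0.03 = 0.71.
Area = ΔA/Δα = 89.079/0.71 = 125.5 sq m.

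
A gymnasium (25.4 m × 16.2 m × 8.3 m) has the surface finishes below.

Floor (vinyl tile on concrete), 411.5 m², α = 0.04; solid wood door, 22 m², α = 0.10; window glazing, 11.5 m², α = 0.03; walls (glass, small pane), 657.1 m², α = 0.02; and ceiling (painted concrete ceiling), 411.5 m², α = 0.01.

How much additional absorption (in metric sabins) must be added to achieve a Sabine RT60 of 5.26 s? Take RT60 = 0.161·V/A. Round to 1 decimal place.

Total absorption A₁ = 411.5×0.04 + 22×0.10 + 11.5×0.03 + 657.1×0.02 + 411.5×0.01
  = 16.460 + 2.200 + 0.345 + 13.142 + 4.115 = 36.262 m² sabins.
For T = 5.26 s, need A₂ = 0.161·V/T = 0.161·3415.284/5.26 = 104.536 sabins.
ΔA = A₂ − A₁ = 104.536 − 36.262 = 68.3 sabins.

68.3 sabins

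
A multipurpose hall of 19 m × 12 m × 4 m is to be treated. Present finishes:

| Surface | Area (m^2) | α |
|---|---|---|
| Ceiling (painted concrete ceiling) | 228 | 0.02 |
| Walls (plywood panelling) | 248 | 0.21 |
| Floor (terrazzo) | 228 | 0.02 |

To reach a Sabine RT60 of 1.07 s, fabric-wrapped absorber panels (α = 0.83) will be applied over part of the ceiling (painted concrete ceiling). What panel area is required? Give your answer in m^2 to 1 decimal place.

A₁ = Σ Sᵢαᵢ = 228·0.02 + 248·0.21 + 228·0.02 = 61.200 sabins.
Required A₂ = 0.161·912/1.07 = 137.226 sabins.
ΔA needed = 137.226 − 61.200 = 76.026 sabins.
Net gain per m^2: Δα = 0.83 − 0.02 = 0.81.
Panel area = 76.026 / 0.81 = 93.9 m^2.

93.9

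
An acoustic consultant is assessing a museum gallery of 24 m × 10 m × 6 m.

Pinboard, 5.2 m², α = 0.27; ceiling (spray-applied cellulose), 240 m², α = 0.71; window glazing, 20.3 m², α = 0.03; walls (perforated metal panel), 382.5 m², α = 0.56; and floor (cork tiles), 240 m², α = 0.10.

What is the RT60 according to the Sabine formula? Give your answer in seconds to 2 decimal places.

0.56 seconds

Equivalent absorption area: A = 5.2·0.27 + 240·0.71 + 20.3·0.03 + 382.5·0.56 + 240·0.10 = 410.613 m².
V = 24·10·6 = 1440 m³.
T = 0.161 V/A = 0.161·1440/410.613 = 0.56 s.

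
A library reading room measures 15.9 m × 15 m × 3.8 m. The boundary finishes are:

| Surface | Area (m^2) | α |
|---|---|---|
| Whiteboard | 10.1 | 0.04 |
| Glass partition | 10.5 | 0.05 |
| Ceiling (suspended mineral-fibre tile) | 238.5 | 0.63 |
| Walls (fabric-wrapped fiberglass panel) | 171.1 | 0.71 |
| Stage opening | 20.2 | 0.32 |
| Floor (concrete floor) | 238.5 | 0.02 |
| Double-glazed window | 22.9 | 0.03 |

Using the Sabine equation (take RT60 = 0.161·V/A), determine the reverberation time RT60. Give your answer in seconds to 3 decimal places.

0.513 seconds

Equivalent absorption area: A = 10.1·0.04 + 10.5·0.05 + 238.5·0.63 + 171.1·0.71 + 20.2·0.32 + 238.5·0.02 + 22.9·0.03 = 284.586 m^2.
V = 15.9·15·3.8 = 906.3 m³.
T = 0.161 V/A = 0.161·906.3/284.586 = 0.513 s.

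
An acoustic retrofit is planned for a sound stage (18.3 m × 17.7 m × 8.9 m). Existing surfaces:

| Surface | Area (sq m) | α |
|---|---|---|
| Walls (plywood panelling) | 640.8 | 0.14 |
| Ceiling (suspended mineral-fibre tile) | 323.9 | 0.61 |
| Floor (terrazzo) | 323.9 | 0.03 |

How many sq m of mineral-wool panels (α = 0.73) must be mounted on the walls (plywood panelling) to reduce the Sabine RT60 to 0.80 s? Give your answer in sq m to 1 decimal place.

479.9

Summing Sᵢαᵢ: 89.712 + 197.579 + 9.717 → A₁ = 297.008 sabins.
Required A₂ = 0.161·2882.799/0.80 = 580.163 sabins.
Absorption to add: 580.163 − 297.008 = 283.155 sabins.
Net gain per sq m: Δα = 0.73 − 0.14 = 0.59.
Area = ΔA/Δα = 283.155/0.59 = 479.9 sq m.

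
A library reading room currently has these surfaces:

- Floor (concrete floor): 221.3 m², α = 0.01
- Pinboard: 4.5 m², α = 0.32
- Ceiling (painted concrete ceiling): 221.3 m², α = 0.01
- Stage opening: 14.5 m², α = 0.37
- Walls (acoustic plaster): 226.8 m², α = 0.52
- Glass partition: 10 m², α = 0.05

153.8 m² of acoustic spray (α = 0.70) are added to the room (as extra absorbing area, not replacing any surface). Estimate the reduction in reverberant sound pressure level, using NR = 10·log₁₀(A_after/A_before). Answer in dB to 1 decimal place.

2.6 dB

Total absorption A_before = 221.3×0.01 + 4.5×0.32 + 221.3×0.01 + 14.5×0.37 + 226.8×0.52 + 10×0.05
  = 2.213 + 1.440 + 2.213 + 5.365 + 117.936 + 0.500 = 129.667 m² sabins.
Added absorption = 153.8 × 0.70 = 107.660 sabins.
New total A_after = 237.327 sabins.
Reduction = 10 log₁₀(A_after/A_before) = 10 log₁₀(1.8303) = 2.6 dB.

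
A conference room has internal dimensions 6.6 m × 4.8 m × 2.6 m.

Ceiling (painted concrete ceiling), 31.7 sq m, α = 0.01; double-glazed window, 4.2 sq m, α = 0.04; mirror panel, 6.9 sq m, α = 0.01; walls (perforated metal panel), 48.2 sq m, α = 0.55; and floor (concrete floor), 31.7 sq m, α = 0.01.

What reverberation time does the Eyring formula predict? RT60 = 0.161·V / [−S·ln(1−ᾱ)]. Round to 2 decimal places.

0.43 s

Total surface area S = 31.7 + 4.2 + 6.9 + 48.2 + 31.7 = 122.7 sq m.
Σ(Sᵢαᵢ) = 31.7×0.01 + 4.2×0.04 + 6.9×0.01 + 48.2×0.55 + 31.7×0.01 = 27.381.
ᾱ = 27.381 / 122.7 = 0.2232.
Eyring denominator: −S ln(1−ᾱ) = 30.991.
V = 6.6 × 4.8 × 2.6 = 82.368 m³.
RT60 = 0.161 × 82.368 / 30.991 = 0.43 s.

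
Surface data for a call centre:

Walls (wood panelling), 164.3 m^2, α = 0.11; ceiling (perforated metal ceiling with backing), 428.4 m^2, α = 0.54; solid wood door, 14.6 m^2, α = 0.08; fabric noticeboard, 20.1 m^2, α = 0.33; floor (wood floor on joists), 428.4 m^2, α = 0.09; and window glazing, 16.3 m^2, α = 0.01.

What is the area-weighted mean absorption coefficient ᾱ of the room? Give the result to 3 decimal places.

S = Σ Sᵢ = 164.3 + 428.4 + 14.6 + 20.1 + 428.4 + 16.3 = 1072.1 m^2.
A = 164.3×0.11 + 428.4×0.54 + 14.6×0.08 + 20.1×0.33 + 428.4×0.09 + 16.3×0.01 = 295.929 sabins.
ᾱ = 295.929 / 1072.1 = 0.276.

0.276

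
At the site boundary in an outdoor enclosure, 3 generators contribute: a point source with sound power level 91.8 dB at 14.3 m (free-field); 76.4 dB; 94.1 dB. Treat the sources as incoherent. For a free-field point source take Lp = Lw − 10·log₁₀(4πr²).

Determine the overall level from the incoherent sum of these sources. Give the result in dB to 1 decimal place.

94.2 dB

Source at 14.3 m: Lp = 91.8 − 10·log₁₀(4π·14.3²) = 91.8 − 10·log₁₀(2569.697) = 57.7 dB.
Σ 10^(Lᵢ/10) = 2.615e+09.
Back to dB: 10·log₁₀ Σ = 94.2 dB.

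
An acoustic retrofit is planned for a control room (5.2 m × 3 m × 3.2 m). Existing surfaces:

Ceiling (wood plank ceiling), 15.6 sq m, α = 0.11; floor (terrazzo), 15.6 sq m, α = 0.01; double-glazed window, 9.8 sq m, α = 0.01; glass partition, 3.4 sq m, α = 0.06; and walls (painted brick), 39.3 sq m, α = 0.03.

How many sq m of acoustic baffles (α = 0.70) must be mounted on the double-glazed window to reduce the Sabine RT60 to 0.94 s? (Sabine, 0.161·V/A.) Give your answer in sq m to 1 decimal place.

7.5

A₁ = Σ Sᵢαᵢ = 15.6*0.11 + 15.6*0.01 + 9.8*0.01 + 3.4*0.06 + 39.3*0.03 = 3.353 sabins.
V = 49.92 m³. Target absorption A₂ = 0.161 × 49.92 / 0.94 = 8.550 sabins.
Absorption to add: 8.550 − 3.353 = 5.197 sabins.
Net gain per sq m: Δα = 0.70 − 0.01 = 0.69.
Area = ΔA/Δα = 5.197/0.69 = 7.5 sq m.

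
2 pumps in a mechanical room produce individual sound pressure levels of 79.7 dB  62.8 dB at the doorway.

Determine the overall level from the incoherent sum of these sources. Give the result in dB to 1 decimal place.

79.8 dB

Σ 10^(Lᵢ/10) = 9.523e+07.
Combined level = 10 log₁₀(9.523e+07) = 79.8 dB.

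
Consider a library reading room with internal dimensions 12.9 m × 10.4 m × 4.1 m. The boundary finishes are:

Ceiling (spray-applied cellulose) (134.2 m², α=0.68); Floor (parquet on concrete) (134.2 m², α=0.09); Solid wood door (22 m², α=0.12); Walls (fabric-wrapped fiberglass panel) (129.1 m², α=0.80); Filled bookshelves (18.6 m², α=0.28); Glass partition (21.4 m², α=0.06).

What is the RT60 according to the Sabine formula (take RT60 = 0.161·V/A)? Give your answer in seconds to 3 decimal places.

0.410 sec

A = Σ Sᵢαᵢ = 134.2*0.68 + 134.2*0.09 + 22*0.12 + 129.1*0.80 + 18.6*0.28 + 21.4*0.06 = 215.746 sabins.
Room volume: 550.056 m³.
T = 0.161 V/A = 0.161·550.056/215.746 = 0.410 s.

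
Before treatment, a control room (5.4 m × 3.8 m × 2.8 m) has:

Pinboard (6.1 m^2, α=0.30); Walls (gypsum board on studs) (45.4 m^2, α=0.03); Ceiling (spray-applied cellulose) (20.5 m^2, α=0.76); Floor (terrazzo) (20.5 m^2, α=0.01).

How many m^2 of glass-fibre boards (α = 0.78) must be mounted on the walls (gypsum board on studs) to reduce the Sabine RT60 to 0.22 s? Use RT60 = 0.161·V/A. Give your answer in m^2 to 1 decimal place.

Summing Sᵢαᵢ: 1.830 + 1.362 + 15.580 + 0.205 → A₁ = 18.977 sabins.
Required A₂ = 0.161·57.456/0.22 = 42.047 sabins.
Absorption to add: 42.047 − 18.977 = 23.070 sabins.
Each m^2 of panel replacing the walls (gypsum board on studs) adds (0.78 − 0.03) = 0.75 sabins.
Panel area = 23.070 / 0.75 = 30.8 m^2.

30.8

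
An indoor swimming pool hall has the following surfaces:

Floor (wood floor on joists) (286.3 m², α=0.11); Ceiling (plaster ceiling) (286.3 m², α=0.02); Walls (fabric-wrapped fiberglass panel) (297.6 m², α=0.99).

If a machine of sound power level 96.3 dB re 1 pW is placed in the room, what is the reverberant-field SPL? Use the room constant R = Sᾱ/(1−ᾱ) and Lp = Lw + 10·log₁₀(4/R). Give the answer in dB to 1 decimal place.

75.0 dB

A = 331.843 sabins; S = 870.2 m².
ᾱ = 331.843/870.2 = 0.3813; R = Sᾱ/(1−ᾱ) = 331.843/(1−0.3813) = 536.355 m².
Lp = Lw + 10 log₁₀(4/R) = 96.3 -21.27 = 75.0 dB.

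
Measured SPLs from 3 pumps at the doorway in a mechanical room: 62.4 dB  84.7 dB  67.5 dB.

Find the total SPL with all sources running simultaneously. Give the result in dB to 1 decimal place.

Converting to relative power and adding: 10^(62.4/10) + 10^(84.7/10) + 10^(67.5/10) = 3.025e+08.
Back to dB: 10·log₁₀ Σ = 84.8 dB.

84.8 dB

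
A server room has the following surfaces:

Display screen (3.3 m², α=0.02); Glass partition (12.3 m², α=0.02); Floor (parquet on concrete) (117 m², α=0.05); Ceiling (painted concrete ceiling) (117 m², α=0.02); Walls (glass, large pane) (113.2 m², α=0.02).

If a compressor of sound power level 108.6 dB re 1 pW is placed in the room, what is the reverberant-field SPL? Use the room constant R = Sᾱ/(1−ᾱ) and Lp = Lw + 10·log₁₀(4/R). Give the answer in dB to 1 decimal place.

104.2 dB

A = 10.766 sabins; S = 362.8 m².
ᾱ = 10.766/362.8 = 0.0297; R = Sᾱ/(1−ᾱ) = 10.766/(1−0.0297) = 11.096 m².
Lp = 108.6 + 10·log₁₀(4/11.096) = 108.6 + (-4.43) = 104.2 dB.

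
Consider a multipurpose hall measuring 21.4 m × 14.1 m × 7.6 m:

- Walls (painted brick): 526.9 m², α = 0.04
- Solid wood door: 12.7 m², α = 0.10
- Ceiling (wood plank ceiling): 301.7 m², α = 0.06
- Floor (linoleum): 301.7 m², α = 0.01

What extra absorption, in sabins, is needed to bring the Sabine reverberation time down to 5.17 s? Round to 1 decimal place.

Summing Sᵢαᵢ: 21.076 + 1.270 + 18.102 + 3.017 → A₁ = 43.465 sabins.
V = 2293.224 m³. Required absorption A₂ = 0.161 × 2293.224 / 5.17 = 71.414 sabins.
Additional absorption ΔA = 71.414 − 43.465 = 27.9 sabins.

27.9 sabins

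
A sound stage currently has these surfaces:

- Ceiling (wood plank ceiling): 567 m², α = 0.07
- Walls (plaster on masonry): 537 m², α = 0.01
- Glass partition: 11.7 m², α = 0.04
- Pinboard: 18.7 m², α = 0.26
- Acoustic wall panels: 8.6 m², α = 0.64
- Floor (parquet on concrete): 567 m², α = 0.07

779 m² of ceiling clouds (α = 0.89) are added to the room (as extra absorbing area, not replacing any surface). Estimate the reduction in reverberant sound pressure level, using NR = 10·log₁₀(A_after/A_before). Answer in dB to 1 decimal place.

Total absorption A_before = 567×0.07 + 537×0.01 + 11.7×0.04 + 18.7×0.26 + 8.6×0.64 + 567×0.07
  = 39.690 + 5.370 + 0.468 + 4.862 + 5.504 + 39.690 = 95.584 m² sabins.
Added absorption = 779 × 0.89 = 693.310 sabins.
New total A_after = 788.894 sabins.
NR = 10·log₁₀(788.894/95.584) = 9.2 dB.

9.2 dB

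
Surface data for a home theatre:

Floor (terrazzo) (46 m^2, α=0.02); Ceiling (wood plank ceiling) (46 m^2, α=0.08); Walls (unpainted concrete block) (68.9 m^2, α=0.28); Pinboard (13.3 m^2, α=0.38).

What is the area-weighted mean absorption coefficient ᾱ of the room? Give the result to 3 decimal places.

Total surface area S = 174.2 m^2.
Σ(Sᵢαᵢ) = 46·0.02 + 46·0.08 + 68.9·0.28 + 13.3·0.38 = 28.946.
ᾱ = 28.946 / 174.2 = 0.166.

0.166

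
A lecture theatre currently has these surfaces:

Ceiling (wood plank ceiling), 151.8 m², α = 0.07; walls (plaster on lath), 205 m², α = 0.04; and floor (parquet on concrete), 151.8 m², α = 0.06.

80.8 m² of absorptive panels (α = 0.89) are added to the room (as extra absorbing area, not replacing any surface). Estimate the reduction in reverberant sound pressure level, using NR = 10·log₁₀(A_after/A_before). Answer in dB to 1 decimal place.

A_before = Σ Sᵢαᵢ = 151.8·0.07 + 205·0.04 + 151.8·0.06 = 27.934 sabins.
Added absorption = 80.8 × 0.89 = 71.912 sabins.
A_after = 27.934 + 71.912 = 99.846 sabins.
NR = 10·log₁₀(99.846/27.934) = 5.5 dB.

5.5 dB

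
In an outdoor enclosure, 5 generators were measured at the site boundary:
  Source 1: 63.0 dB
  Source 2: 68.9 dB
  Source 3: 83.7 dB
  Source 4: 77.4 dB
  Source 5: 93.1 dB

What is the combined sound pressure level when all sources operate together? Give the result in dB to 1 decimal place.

Sum in the linear (power) domain: Σ 10^(Lᵢ/10) = 10^(63.0/10) + 10^(68.9/10) + 10^(83.7/10) + 10^(77.4/10) + 10^(93.1/10) = 2.341e+09.
Back to dB: 10·log₁₀ Σ = 93.7 dB.

93.7 dB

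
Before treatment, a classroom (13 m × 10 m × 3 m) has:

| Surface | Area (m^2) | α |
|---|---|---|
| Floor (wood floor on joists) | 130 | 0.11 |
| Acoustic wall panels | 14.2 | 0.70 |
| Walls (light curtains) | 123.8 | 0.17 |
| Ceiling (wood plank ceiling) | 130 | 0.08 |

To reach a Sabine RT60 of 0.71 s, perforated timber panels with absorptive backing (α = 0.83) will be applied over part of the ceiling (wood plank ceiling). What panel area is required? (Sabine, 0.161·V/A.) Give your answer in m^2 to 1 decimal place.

43.7

Equivalent absorption area: A₁ = 130×0.11 + 14.2×0.70 + 123.8×0.17 + 130×0.08 = 55.686 m^2.
Required A₂ = 0.161·390/0.71 = 88.437 sabins.
ΔA needed = 88.437 − 55.686 = 32.751 sabins.
Each m^2 of panel replacing the ceiling (wood plank ceiling) adds (0.83 − 0.08) = 0.75 sabins.
Area = ΔA/Δα = 32.751/0.75 = 43.7 m^2.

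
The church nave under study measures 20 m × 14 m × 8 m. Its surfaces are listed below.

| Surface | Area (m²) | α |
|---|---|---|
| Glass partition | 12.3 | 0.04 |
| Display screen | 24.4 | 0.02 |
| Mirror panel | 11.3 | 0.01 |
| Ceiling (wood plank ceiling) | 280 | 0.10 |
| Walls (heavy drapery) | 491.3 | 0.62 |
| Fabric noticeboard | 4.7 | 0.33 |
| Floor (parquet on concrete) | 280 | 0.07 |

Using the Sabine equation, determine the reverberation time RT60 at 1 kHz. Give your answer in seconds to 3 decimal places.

A = Σ Sᵢαᵢ = 12.3·0.04 + 24.4·0.02 + 11.3·0.01 + 280·0.10 + 491.3·0.62 + 4.7·0.33 + 280·0.07 = 354.850 sabins.
Room volume: 2240 m³.
RT60 = 0.161 · V / A = 0.161 × 2240 / 354.850 = 1.016 s.

1.016 sec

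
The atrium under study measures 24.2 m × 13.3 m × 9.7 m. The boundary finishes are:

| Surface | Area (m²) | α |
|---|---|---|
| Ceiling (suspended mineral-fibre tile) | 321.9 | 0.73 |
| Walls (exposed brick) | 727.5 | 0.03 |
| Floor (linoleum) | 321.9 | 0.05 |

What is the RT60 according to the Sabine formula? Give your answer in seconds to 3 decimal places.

1.842 s

Equivalent absorption area: A = 321.9·0.73 + 727.5·0.03 + 321.9·0.05 = 272.907 m².
V = 24.2·13.3·9.7 = 3122.042 m³.
RT60 = 0.161 · V / A = 0.161 × 3122.042 / 272.907 = 1.842 s.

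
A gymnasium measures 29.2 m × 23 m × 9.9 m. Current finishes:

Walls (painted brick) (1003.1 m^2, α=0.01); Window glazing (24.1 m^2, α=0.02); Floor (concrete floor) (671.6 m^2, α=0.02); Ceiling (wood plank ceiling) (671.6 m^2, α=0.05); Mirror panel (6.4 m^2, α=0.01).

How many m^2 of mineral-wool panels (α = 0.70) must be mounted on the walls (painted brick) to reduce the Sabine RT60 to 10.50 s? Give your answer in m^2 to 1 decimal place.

64.3

Total absorption A₁ = 1003.1×0.01 + 24.1×0.02 + 671.6×0.02 + 671.6×0.05 + 6.4×0.01
  = 10.031 + 0.482 + 13.432 + 33.580 + 0.064 = 57.589 m^2 sabins.
V = 6648.84 m³. Target absorption A₂ = 0.161 × 6648.84 / 10.50 = 101.949 sabins.
Absorption to add: 101.949 − 57.589 = 44.360 sabins.
Net gain per m^2: Δα = 0.70 − 0.01 = 0.69.
Panel area = 44.360 / 0.69 = 64.3 m^2.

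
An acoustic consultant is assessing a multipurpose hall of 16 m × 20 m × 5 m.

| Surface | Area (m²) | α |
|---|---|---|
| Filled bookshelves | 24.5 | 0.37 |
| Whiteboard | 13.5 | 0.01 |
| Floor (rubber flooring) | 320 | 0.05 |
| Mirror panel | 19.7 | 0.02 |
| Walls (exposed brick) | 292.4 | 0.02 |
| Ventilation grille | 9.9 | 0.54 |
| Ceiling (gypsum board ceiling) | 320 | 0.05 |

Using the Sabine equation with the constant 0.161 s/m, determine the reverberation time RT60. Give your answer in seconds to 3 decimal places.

4.880 sec

Summing Sᵢαᵢ: 9.065 + 0.135 + 16.000 + 0.394 + 5.848 + 5.346 + 16.000 → A = 52.788 sabins.
Volume V = 16 × 20 × 5 = 1600 m³.
RT60 = 0.161 · V / A = 0.161 × 1600 / 52.788 = 4.880 s.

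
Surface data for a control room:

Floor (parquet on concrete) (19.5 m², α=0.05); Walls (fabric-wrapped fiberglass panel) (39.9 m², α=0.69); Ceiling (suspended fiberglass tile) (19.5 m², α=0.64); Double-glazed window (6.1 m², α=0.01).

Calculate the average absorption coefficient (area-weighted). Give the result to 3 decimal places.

Total surface area S = 85.0 m².
Σ(Sᵢαᵢ) = 19.5*0.05 + 39.9*0.69 + 19.5*0.64 + 6.1*0.01 = 41.047.
ᾱ = A/S = 0.483.

0.483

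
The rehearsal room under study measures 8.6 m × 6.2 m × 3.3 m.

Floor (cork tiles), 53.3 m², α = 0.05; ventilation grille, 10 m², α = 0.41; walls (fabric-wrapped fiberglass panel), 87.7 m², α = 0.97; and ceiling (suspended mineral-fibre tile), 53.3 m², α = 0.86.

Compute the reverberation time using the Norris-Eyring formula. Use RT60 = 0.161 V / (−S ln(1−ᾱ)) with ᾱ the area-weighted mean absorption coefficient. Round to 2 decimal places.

Total surface area S = 53.3 + 10 + 87.7 + 53.3 = 204.3 m².
Absorption A = 53.3·0.05 + 10·0.41 + 87.7·0.97 + 53.3·0.86 = 137.672 sabins.
Mean coefficient ᾱ = A/S = 0.6739.
Eyring denominator: −S ln(1−ᾱ) = 228.929.
V = 8.6 × 6.2 × 3.3 = 175.956 m³.
RT60 = 0.161 × 175.956 / 228.929 = 0.12 s.

0.12 seconds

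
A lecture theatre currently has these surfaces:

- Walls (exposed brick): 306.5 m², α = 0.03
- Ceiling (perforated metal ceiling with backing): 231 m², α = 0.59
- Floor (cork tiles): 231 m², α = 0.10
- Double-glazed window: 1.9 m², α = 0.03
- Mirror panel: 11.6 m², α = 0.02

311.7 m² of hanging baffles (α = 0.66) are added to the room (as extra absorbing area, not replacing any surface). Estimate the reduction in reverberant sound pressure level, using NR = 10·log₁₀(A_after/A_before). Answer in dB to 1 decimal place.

3.5 dB

Total absorption A_before = 306.5*0.03 + 231*0.59 + 231*0.10 + 1.9*0.03 + 11.6*0.02
  = 9.195 + 136.290 + 23.100 + 0.057 + 0.232 = 168.874 m² sabins.
Treatment contributes 311.7·0.66 = 205.722 sabins.
A_after = 168.874 + 205.722 = 374.596 sabins.
Reduction = 10 log₁₀(A_after/A_before) = 10 log₁₀(2.2182) = 3.5 dB.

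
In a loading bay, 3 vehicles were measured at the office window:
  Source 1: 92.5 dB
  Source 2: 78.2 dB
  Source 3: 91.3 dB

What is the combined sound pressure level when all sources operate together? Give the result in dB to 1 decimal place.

Sum in the linear (power) domain: Σ 10^(Lᵢ/10) = 10^(92.5/10) + 10^(78.2/10) + 10^(91.3/10) = 3.193e+09.
Back to dB: 10·log₁₀ Σ = 95.0 dB.

95.0 dB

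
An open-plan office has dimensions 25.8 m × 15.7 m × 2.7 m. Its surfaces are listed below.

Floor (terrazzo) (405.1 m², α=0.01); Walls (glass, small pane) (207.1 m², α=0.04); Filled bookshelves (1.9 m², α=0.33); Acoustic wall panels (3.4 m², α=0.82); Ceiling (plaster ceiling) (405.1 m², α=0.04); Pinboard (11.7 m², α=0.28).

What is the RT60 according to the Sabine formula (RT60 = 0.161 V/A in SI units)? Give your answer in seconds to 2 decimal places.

5.00 seconds

Equivalent absorption area: A = 405.1·0.01 + 207.1·0.04 + 1.9·0.33 + 3.4·0.82 + 405.1·0.04 + 11.7·0.28 = 35.230 m².
V = 25.8·15.7·2.7 = 1093.662 m³.
RT60 = 0.161 · V / A = 0.161 × 1093.662 / 35.230 = 5.00 s.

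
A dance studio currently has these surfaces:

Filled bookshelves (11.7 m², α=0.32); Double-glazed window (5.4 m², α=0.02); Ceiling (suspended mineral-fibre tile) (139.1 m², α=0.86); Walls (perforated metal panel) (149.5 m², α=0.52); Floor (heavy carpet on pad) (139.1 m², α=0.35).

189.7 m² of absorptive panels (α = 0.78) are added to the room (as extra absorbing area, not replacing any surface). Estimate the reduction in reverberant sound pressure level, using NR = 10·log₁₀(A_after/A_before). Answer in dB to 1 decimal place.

Summing Sᵢαᵢ: 3.744 + 0.108 + 119.626 + 77.740 + 48.685 → A_before = 249.903 sabins.
Treatment contributes 189.7·0.78 = 147.966 sabins.
A_after = 249.903 + 147.966 = 397.869 sabins.
Reduction = 10 log₁₀(A_after/A_before) = 10 log₁₀(1.5921) = 2.0 dB.

2.0 dB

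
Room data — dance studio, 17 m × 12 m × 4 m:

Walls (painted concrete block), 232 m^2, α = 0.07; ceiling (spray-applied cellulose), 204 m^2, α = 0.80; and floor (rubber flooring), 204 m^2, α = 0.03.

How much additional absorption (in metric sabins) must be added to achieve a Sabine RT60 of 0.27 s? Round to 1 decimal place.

301.0 sabins

Total absorption A₁ = 232·0.07 + 204·0.80 + 204·0.03
  = 16.240 + 163.200 + 6.120 = 185.560 m^2 sabins.
For T = 0.27 s, need A₂ = 0.161·V/T = 0.161·816/0.27 = 486.578 sabins.
ΔA = A₂ − A₁ = 486.578 − 185.560 = 301.0 sabins.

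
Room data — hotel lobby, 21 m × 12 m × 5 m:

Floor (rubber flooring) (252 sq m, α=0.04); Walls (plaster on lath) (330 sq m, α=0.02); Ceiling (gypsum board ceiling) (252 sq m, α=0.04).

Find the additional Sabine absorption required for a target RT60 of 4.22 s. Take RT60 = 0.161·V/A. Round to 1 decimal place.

A₁ = Σ Sᵢαᵢ = 252·0.04 + 330·0.02 + 252·0.04 = 26.760 sabins.
Target A₂ = 0.161·1260/4.22 = 48.071 sabins (V = 1260 m³).
Shortfall: 48.071 − 26.760 = 21.3 sabins.

21.3 sabins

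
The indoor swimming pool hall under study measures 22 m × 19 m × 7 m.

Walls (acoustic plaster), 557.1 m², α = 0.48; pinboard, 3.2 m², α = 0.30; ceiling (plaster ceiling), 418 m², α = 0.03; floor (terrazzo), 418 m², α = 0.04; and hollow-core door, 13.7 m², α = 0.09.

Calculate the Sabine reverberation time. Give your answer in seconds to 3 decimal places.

1.576 seconds

Total absorption A = 557.1·0.48 + 3.2·0.30 + 418·0.03 + 418·0.04 + 13.7·0.09
  = 267.408 + 0.960 + 12.540 + 16.720 + 1.233 = 298.861 m² sabins.
V = 22·19·7 = 2926 m³.
T = 0.161 V/A = 0.161·2926/298.861 = 1.576 s.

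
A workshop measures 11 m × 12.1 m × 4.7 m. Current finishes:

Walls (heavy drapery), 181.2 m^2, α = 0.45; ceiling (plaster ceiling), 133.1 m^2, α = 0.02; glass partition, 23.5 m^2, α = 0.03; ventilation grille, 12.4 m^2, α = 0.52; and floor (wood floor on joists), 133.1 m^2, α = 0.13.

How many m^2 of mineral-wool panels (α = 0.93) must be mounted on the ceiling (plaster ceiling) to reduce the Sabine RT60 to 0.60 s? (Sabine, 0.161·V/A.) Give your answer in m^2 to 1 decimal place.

65.1

Equivalent absorption area: A₁ = 181.2*0.45 + 133.1*0.02 + 23.5*0.03 + 12.4*0.52 + 133.1*0.13 = 108.658 m^2.
V = 625.57 m³. Target absorption A₂ = 0.161 × 625.57 / 0.60 = 167.861 sabins.
ΔA needed = 167.861 − 108.658 = 59.203 sabins.
Net gain per m^2: Δα = 0.93 − 0.02 = 0.91.
Area = ΔA/Δα = 59.203/0.91 = 65.1 m^2.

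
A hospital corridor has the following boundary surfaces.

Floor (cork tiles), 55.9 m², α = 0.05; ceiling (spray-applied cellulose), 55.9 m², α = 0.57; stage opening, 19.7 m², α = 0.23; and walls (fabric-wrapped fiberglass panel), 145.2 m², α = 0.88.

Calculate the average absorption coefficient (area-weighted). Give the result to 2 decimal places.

0.60

Total surface area S = 276.7 m².
Weighted sum Σ Sα = 166.965.
ᾱ = A/S = 0.60.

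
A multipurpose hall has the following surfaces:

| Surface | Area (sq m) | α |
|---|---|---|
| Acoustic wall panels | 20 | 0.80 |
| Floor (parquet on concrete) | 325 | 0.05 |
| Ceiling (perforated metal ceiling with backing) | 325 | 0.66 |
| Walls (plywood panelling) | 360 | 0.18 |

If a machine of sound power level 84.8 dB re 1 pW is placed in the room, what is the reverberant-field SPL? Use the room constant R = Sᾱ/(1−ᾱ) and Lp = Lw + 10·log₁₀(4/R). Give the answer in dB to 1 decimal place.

64.3 dB

A = 311.550 sabins; S = 1030.0 sq m.
ᾱ = 0.3025, so room constant R = A/(1−ᾱ) = 446.667 sq m.
Lp = 84.8 + 10·log₁₀(4/446.667) = 84.8 + (-20.48) = 64.3 dB.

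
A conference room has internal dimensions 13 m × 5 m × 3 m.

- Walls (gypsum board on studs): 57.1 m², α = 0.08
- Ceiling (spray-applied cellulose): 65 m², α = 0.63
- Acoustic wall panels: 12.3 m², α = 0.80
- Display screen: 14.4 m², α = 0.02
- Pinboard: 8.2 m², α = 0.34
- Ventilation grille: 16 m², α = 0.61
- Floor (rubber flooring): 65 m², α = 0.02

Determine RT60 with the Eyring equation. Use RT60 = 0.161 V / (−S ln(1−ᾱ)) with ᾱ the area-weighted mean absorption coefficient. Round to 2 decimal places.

0.38 sec

S = Σ Sᵢ = 238.0 m².
Σ(Sᵢαᵢ) = 57.1×0.08 + 65×0.63 + 12.3×0.80 + 14.4×0.02 + 8.2×0.34 + 16×0.61 + 65×0.02 = 69.494.
ᾱ = 69.494 / 238.0 = 0.2920.
Eyring denominator: −S ln(1−ᾱ) = 82.184.
V = 13 × 5 × 3 = 195 m³.
T = 0.161·V/[−S·ln(1−ᾱ)] = 0.161·195/82.184 = 0.38 s.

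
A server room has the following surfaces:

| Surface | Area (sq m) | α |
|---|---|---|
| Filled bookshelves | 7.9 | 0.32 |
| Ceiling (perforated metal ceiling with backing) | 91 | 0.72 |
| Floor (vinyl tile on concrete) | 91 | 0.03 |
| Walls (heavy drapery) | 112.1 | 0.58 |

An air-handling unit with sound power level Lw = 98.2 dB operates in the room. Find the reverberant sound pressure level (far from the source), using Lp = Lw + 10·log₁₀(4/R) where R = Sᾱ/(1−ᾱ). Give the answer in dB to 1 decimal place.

Σ(Sᵢαᵢ) = 7.9×0.32 + 91×0.72 + 91×0.03 + 112.1×0.58 = 135.796; total area S = 302.0 sq m.
ᾱ = 135.796/302.0 = 0.4497; R = Sᾱ/(1−ᾱ) = 135.796/(1−0.4497) = 246.767 sq m.
Lp = 98.2 + 10·log₁₀(4/246.767) = 98.2 + (-17.90) = 80.3 dB.

80.3 dB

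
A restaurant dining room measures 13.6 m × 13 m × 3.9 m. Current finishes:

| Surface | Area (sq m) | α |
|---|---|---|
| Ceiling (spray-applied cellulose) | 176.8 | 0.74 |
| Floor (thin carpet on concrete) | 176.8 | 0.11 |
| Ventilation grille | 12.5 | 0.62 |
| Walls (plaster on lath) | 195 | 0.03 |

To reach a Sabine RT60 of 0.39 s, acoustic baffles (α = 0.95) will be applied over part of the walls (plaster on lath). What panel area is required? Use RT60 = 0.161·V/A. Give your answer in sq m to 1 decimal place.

A₁ = Σ Sᵢαᵢ = 176.8*0.74 + 176.8*0.11 + 12.5*0.62 + 195*0.03 = 163.880 sabins.
Required A₂ = 0.161·689.52/0.39 = 284.648 sabins.
ΔA needed = 284.648 − 163.880 = 120.768 sabins.
Net gain per sq m: Δα = 0.95 − 0.03 = 0.92.
Area = ΔA/Δα = 120.768/0.92 = 131.3 sq m.

131.3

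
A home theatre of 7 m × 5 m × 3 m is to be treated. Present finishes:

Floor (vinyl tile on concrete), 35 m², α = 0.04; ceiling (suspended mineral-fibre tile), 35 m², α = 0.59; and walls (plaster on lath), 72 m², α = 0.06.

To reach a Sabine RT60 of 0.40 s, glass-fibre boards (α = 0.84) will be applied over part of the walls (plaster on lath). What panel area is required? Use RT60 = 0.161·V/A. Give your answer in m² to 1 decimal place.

Summing Sᵢαᵢ: 1.400 + 20.650 + 4.320 → A₁ = 26.370 sabins.
Required A₂ = 0.161·105/0.40 = 42.263 sabins.
ΔA needed = 42.263 − 26.370 = 15.893 sabins.
Net gain per m²: Δα = 0.84 − 0.06 = 0.78.
Area = ΔA/Δα = 15.893/0.78 = 20.4 m².

20.4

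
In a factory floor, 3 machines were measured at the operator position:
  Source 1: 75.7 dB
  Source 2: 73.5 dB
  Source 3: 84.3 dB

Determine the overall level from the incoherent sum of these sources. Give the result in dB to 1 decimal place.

85.2 dB

Sum in the linear (power) domain: Σ 10^(Lᵢ/10) = 10^(75.7/10) + 10^(73.5/10) + 10^(84.3/10) = 3.287e+08.
Combined level = 10 log₁₀(3.287e+08) = 85.2 dB.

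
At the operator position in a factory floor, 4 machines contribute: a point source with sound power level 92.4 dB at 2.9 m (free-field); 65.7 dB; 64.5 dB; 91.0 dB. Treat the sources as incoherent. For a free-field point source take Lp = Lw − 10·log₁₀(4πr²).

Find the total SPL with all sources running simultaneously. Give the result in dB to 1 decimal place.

Source at 2.9 m: Lp = 92.4 − 10·log₁₀(4π·2.9²) = 92.4 − 10·log₁₀(105.683) = 72.2 dB.
Σ 10^(Lᵢ/10) = 1.282e+09.
Back to dB: 10·log₁₀ Σ = 91.1 dB.

91.1 dB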